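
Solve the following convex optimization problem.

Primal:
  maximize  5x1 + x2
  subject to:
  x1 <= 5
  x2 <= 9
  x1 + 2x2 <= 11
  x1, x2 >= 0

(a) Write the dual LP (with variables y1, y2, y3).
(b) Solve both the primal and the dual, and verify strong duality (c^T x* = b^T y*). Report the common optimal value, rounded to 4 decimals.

The standard primal-dual pair for 'max c^T x s.t. A x <= b, x >= 0' is:
  Dual:  min b^T y  s.t.  A^T y >= c,  y >= 0.

So the dual LP is:
  minimize  5y1 + 9y2 + 11y3
  subject to:
    y1 + y3 >= 5
    y2 + 2y3 >= 1
    y1, y2, y3 >= 0

Solving the primal: x* = (5, 3).
  primal value c^T x* = 28.
Solving the dual: y* = (4.5, 0, 0.5).
  dual value b^T y* = 28.
Strong duality: c^T x* = b^T y*. Confirmed.

28


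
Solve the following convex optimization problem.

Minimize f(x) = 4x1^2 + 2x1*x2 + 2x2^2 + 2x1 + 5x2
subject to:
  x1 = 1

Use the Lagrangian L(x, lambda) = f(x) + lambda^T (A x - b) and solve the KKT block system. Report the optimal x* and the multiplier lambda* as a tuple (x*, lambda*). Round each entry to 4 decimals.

Form the Lagrangian:
  L(x, lambda) = (1/2) x^T Q x + c^T x + lambda^T (A x - b)
Stationarity (grad_x L = 0): Q x + c + A^T lambda = 0.
Primal feasibility: A x = b.

This gives the KKT block system:
  [ Q   A^T ] [ x     ]   [-c ]
  [ A    0  ] [ lambda ] = [ b ]

Solving the linear system:
  x*      = (1, -1.75)
  lambda* = (-6.5)
  f(x*)   = -0.125

x* = (1, -1.75), lambda* = (-6.5)


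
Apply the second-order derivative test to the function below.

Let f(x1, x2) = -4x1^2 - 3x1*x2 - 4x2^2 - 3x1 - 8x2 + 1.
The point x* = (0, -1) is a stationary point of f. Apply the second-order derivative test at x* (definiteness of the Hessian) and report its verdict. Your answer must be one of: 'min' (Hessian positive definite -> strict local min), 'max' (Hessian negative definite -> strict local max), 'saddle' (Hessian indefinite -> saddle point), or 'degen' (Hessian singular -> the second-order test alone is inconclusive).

Compute the Hessian H = grad^2 f:
  H = [[-8, -3], [-3, -8]]
Verify stationarity: grad f(x*) = H x* + g = (0, 0).
Eigenvalues of H: -11, -5.
Both eigenvalues < 0, so H is negative definite -> x* is a strict local max.

max


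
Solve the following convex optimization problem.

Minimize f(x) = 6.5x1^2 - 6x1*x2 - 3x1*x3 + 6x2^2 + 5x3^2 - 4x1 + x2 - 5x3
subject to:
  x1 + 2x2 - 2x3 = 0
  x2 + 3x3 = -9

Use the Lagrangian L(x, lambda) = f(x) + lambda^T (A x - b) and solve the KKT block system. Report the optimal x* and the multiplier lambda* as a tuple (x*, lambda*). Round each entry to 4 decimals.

Form the Lagrangian:
  L(x, lambda) = (1/2) x^T Q x + c^T x + lambda^T (A x - b)
Stationarity (grad_x L = 0): Q x + c + A^T lambda = 0.
Primal feasibility: A x = b.

This gives the KKT block system:
  [ Q   A^T ] [ x     ]   [-c ]
  [ A    0  ] [ lambda ] = [ b ]

Solving the linear system:
  x*      = (-1.2134, -1.795, -2.4017)
  lambda* = (1.8, 9.6588)
  f(x*)   = 50.9983

x* = (-1.2134, -1.795, -2.4017), lambda* = (1.8, 9.6588)


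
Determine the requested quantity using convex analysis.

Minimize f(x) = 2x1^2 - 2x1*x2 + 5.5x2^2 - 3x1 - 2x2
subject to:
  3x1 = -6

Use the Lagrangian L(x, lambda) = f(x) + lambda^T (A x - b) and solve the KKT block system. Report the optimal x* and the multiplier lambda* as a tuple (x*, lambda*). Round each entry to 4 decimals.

Form the Lagrangian:
  L(x, lambda) = (1/2) x^T Q x + c^T x + lambda^T (A x - b)
Stationarity (grad_x L = 0): Q x + c + A^T lambda = 0.
Primal feasibility: A x = b.

This gives the KKT block system:
  [ Q   A^T ] [ x     ]   [-c ]
  [ A    0  ] [ lambda ] = [ b ]

Solving the linear system:
  x*      = (-2, -0.1818)
  lambda* = (3.5455)
  f(x*)   = 13.8182

x* = (-2, -0.1818), lambda* = (3.5455)


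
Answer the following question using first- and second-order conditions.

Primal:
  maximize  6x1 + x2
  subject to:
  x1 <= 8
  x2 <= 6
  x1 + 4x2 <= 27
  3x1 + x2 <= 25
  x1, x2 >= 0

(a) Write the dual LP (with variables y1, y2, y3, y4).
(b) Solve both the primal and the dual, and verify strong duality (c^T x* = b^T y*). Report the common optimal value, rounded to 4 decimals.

The standard primal-dual pair for 'max c^T x s.t. A x <= b, x >= 0' is:
  Dual:  min b^T y  s.t.  A^T y >= c,  y >= 0.

So the dual LP is:
  minimize  8y1 + 6y2 + 27y3 + 25y4
  subject to:
    y1 + y3 + 3y4 >= 6
    y2 + 4y3 + y4 >= 1
    y1, y2, y3, y4 >= 0

Solving the primal: x* = (8, 1).
  primal value c^T x* = 49.
Solving the dual: y* = (3, 0, 0, 1).
  dual value b^T y* = 49.
Strong duality: c^T x* = b^T y*. Confirmed.

49


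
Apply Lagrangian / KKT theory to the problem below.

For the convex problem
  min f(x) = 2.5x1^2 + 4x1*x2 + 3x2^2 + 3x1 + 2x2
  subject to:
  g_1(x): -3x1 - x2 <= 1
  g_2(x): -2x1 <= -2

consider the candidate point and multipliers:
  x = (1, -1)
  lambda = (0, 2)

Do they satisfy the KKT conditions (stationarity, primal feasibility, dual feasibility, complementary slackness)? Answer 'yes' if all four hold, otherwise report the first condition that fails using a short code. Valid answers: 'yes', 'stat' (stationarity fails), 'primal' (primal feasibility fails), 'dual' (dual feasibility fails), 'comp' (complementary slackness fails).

Gradient of f: grad f(x) = Q x + c = (4, 0)
Constraint values g_i(x) = a_i^T x - b_i:
  g_1((1, -1)) = -3
  g_2((1, -1)) = 0
Stationarity residual: grad f(x) + sum_i lambda_i a_i = (0, 0)
  -> stationarity OK
Primal feasibility (all g_i <= 0): OK
Dual feasibility (all lambda_i >= 0): OK
Complementary slackness (lambda_i * g_i(x) = 0 for all i): OK

Verdict: yes, KKT holds.

yes


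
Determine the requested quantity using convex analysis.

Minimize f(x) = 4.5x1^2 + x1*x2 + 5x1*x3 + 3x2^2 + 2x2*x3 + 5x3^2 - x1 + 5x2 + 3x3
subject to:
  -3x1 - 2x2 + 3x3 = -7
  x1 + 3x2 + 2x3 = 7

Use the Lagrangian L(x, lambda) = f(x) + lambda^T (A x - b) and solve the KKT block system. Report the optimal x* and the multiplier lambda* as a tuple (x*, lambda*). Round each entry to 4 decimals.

Form the Lagrangian:
  L(x, lambda) = (1/2) x^T Q x + c^T x + lambda^T (A x - b)
Stationarity (grad_x L = 0): Q x + c + A^T lambda = 0.
Primal feasibility: A x = b.

This gives the KKT block system:
  [ Q   A^T ] [ x     ]   [-c ]
  [ A    0  ] [ lambda ] = [ b ]

Solving the linear system:
  x*      = (0.7686, 2.1602, -0.1246)
  lambda* = (0.5546, -5.7905)
  f(x*)   = 27.0371

x* = (0.7686, 2.1602, -0.1246), lambda* = (0.5546, -5.7905)


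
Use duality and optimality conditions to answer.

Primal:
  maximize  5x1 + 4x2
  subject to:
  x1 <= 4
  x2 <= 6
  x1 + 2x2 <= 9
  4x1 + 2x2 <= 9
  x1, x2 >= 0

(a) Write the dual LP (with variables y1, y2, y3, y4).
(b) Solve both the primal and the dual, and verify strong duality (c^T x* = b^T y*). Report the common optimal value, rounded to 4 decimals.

The standard primal-dual pair for 'max c^T x s.t. A x <= b, x >= 0' is:
  Dual:  min b^T y  s.t.  A^T y >= c,  y >= 0.

So the dual LP is:
  minimize  4y1 + 6y2 + 9y3 + 9y4
  subject to:
    y1 + y3 + 4y4 >= 5
    y2 + 2y3 + 2y4 >= 4
    y1, y2, y3, y4 >= 0

Solving the primal: x* = (0, 4.5).
  primal value c^T x* = 18.
Solving the dual: y* = (0, 0, 0, 2).
  dual value b^T y* = 18.
Strong duality: c^T x* = b^T y*. Confirmed.

18


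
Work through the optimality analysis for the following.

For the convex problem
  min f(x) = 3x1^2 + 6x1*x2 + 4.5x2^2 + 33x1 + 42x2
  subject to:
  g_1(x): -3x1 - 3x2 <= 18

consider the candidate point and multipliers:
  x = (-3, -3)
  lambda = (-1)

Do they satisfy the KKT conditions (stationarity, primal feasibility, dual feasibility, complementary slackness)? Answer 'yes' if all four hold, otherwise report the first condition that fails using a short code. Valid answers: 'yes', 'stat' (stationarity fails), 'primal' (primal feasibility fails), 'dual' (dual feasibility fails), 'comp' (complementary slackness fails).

Gradient of f: grad f(x) = Q x + c = (-3, -3)
Constraint values g_i(x) = a_i^T x - b_i:
  g_1((-3, -3)) = 0
Stationarity residual: grad f(x) + sum_i lambda_i a_i = (0, 0)
  -> stationarity OK
Primal feasibility (all g_i <= 0): OK
Dual feasibility (all lambda_i >= 0): FAILS
Complementary slackness (lambda_i * g_i(x) = 0 for all i): OK

Verdict: the first failing condition is dual_feasibility -> dual.

dual


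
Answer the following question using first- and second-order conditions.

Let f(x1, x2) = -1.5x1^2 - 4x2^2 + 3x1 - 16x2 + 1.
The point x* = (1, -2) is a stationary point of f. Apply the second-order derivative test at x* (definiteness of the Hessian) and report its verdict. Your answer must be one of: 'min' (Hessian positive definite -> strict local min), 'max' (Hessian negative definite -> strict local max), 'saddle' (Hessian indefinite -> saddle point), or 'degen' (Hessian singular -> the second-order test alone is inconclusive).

Compute the Hessian H = grad^2 f:
  H = [[-3, 0], [0, -8]]
Verify stationarity: grad f(x*) = H x* + g = (0, 0).
Eigenvalues of H: -8, -3.
Both eigenvalues < 0, so H is negative definite -> x* is a strict local max.

max


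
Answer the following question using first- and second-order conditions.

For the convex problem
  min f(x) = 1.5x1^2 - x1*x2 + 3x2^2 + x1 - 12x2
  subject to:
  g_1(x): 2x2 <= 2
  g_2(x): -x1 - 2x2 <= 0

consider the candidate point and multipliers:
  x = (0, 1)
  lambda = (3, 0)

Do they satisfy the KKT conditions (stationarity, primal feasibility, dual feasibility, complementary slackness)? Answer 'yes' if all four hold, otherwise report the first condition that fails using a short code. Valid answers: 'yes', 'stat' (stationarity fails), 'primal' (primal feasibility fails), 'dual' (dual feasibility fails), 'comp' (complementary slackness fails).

Gradient of f: grad f(x) = Q x + c = (0, -6)
Constraint values g_i(x) = a_i^T x - b_i:
  g_1((0, 1)) = 0
  g_2((0, 1)) = -2
Stationarity residual: grad f(x) + sum_i lambda_i a_i = (0, 0)
  -> stationarity OK
Primal feasibility (all g_i <= 0): OK
Dual feasibility (all lambda_i >= 0): OK
Complementary slackness (lambda_i * g_i(x) = 0 for all i): OK

Verdict: yes, KKT holds.

yes


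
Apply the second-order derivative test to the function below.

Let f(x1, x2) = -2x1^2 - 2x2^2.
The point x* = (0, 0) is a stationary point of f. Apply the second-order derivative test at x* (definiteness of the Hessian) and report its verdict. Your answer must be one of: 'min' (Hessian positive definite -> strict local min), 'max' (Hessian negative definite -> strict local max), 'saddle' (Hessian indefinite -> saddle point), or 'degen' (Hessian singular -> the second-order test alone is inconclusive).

Compute the Hessian H = grad^2 f:
  H = [[-4, 0], [0, -4]]
Verify stationarity: grad f(x*) = H x* + g = (0, 0).
Eigenvalues of H: -4, -4.
Both eigenvalues < 0, so H is negative definite -> x* is a strict local max.

max


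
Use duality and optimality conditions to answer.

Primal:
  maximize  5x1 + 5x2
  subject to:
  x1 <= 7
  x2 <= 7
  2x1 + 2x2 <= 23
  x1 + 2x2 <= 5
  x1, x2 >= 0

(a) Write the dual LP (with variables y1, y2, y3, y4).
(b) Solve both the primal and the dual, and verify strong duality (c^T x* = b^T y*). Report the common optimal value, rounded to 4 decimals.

The standard primal-dual pair for 'max c^T x s.t. A x <= b, x >= 0' is:
  Dual:  min b^T y  s.t.  A^T y >= c,  y >= 0.

So the dual LP is:
  minimize  7y1 + 7y2 + 23y3 + 5y4
  subject to:
    y1 + 2y3 + y4 >= 5
    y2 + 2y3 + 2y4 >= 5
    y1, y2, y3, y4 >= 0

Solving the primal: x* = (5, 0).
  primal value c^T x* = 25.
Solving the dual: y* = (0, 0, 0, 5).
  dual value b^T y* = 25.
Strong duality: c^T x* = b^T y*. Confirmed.

25


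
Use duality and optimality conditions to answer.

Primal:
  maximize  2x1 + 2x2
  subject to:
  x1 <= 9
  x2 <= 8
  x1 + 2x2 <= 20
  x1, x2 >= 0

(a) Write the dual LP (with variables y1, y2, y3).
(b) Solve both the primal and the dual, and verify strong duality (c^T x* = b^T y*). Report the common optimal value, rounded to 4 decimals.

The standard primal-dual pair for 'max c^T x s.t. A x <= b, x >= 0' is:
  Dual:  min b^T y  s.t.  A^T y >= c,  y >= 0.

So the dual LP is:
  minimize  9y1 + 8y2 + 20y3
  subject to:
    y1 + y3 >= 2
    y2 + 2y3 >= 2
    y1, y2, y3 >= 0

Solving the primal: x* = (9, 5.5).
  primal value c^T x* = 29.
Solving the dual: y* = (1, 0, 1).
  dual value b^T y* = 29.
Strong duality: c^T x* = b^T y*. Confirmed.

29


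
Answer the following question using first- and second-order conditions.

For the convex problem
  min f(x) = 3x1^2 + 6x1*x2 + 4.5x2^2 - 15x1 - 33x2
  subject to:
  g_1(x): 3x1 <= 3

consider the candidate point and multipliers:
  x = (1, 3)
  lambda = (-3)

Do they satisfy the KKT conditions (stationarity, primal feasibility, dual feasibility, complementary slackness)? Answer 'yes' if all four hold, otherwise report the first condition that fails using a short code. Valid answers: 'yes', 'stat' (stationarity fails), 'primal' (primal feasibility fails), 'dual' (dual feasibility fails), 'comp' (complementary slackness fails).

Gradient of f: grad f(x) = Q x + c = (9, 0)
Constraint values g_i(x) = a_i^T x - b_i:
  g_1((1, 3)) = 0
Stationarity residual: grad f(x) + sum_i lambda_i a_i = (0, 0)
  -> stationarity OK
Primal feasibility (all g_i <= 0): OK
Dual feasibility (all lambda_i >= 0): FAILS
Complementary slackness (lambda_i * g_i(x) = 0 for all i): OK

Verdict: the first failing condition is dual_feasibility -> dual.

dual


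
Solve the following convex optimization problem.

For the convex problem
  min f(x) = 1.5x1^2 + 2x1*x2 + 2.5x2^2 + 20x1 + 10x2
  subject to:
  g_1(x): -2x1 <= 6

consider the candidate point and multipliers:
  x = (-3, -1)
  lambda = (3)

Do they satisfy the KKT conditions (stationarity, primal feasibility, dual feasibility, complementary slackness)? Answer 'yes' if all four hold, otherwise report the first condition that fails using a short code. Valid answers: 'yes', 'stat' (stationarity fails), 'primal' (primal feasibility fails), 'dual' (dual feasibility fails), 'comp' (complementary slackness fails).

Gradient of f: grad f(x) = Q x + c = (9, -1)
Constraint values g_i(x) = a_i^T x - b_i:
  g_1((-3, -1)) = 0
Stationarity residual: grad f(x) + sum_i lambda_i a_i = (3, -1)
  -> stationarity FAILS
Primal feasibility (all g_i <= 0): OK
Dual feasibility (all lambda_i >= 0): OK
Complementary slackness (lambda_i * g_i(x) = 0 for all i): OK

Verdict: the first failing condition is stationarity -> stat.

stat


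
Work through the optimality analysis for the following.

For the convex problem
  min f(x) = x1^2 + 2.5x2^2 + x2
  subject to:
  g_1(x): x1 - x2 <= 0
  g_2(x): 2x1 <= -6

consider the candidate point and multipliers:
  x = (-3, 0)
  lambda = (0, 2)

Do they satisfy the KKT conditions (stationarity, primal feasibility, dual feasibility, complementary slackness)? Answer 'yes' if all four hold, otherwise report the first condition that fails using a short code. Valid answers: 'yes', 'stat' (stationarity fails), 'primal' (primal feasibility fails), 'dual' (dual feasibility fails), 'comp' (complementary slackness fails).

Gradient of f: grad f(x) = Q x + c = (-6, 1)
Constraint values g_i(x) = a_i^T x - b_i:
  g_1((-3, 0)) = -3
  g_2((-3, 0)) = 0
Stationarity residual: grad f(x) + sum_i lambda_i a_i = (-2, 1)
  -> stationarity FAILS
Primal feasibility (all g_i <= 0): OK
Dual feasibility (all lambda_i >= 0): OK
Complementary slackness (lambda_i * g_i(x) = 0 for all i): OK

Verdict: the first failing condition is stationarity -> stat.

stat


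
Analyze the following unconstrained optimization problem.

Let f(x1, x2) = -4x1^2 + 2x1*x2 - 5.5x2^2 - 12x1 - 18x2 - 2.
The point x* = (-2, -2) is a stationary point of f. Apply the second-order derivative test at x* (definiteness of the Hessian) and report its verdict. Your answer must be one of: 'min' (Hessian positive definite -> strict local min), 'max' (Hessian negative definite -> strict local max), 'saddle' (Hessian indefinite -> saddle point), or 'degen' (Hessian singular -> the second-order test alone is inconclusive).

Compute the Hessian H = grad^2 f:
  H = [[-8, 2], [2, -11]]
Verify stationarity: grad f(x*) = H x* + g = (0, 0).
Eigenvalues of H: -12, -7.
Both eigenvalues < 0, so H is negative definite -> x* is a strict local max.

max


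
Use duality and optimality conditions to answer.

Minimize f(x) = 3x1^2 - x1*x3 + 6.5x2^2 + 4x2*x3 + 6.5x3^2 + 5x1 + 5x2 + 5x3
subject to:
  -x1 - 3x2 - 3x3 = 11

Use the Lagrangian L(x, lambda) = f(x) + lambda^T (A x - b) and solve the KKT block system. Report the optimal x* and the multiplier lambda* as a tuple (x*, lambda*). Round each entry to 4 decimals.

Form the Lagrangian:
  L(x, lambda) = (1/2) x^T Q x + c^T x + lambda^T (A x - b)
Stationarity (grad_x L = 0): Q x + c + A^T lambda = 0.
Primal feasibility: A x = b.

This gives the KKT block system:
  [ Q   A^T ] [ x     ]   [-c ]
  [ A    0  ] [ lambda ] = [ b ]

Solving the linear system:
  x*      = (-2.1538, -1.3547, -1.594)
  lambda* = (-6.3291)
  f(x*)   = 22.0534

x* = (-2.1538, -1.3547, -1.594), lambda* = (-6.3291)


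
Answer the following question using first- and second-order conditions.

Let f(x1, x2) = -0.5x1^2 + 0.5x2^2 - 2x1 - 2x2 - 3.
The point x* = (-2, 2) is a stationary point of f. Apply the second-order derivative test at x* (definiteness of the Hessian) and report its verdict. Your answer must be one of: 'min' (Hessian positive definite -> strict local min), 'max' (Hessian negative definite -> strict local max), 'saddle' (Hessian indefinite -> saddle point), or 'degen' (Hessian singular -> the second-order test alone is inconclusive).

Compute the Hessian H = grad^2 f:
  H = [[-1, 0], [0, 1]]
Verify stationarity: grad f(x*) = H x* + g = (0, 0).
Eigenvalues of H: -1, 1.
Eigenvalues have mixed signs, so H is indefinite -> x* is a saddle point.

saddle


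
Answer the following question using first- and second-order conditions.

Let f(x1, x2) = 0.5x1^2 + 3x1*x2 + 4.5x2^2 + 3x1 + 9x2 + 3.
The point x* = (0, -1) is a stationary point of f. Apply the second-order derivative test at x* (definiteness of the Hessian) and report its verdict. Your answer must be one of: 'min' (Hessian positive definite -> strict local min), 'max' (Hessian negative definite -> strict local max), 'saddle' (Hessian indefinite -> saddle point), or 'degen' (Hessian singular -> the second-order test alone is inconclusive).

Compute the Hessian H = grad^2 f:
  H = [[1, 3], [3, 9]]
Verify stationarity: grad f(x*) = H x* + g = (0, 0).
Eigenvalues of H: 0, 10.
H has a zero eigenvalue (singular; positive semidefinite but not definite), so H is neither positive definite, negative definite, nor indefinite. The second-order test alone is inconclusive -> degen.
(Indeed, f is constant along the null direction of H through x*, so x* is not a strict local extremum.)

degen


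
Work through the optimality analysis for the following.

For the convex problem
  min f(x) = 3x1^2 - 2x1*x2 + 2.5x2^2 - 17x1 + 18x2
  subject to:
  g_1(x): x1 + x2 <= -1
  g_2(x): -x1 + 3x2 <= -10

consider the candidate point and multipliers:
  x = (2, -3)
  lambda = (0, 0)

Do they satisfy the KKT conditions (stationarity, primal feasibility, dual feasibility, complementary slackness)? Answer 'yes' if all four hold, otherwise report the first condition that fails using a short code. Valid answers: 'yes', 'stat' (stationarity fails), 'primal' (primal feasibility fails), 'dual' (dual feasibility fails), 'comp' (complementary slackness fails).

Gradient of f: grad f(x) = Q x + c = (1, -1)
Constraint values g_i(x) = a_i^T x - b_i:
  g_1((2, -3)) = 0
  g_2((2, -3)) = -1
Stationarity residual: grad f(x) + sum_i lambda_i a_i = (1, -1)
  -> stationarity FAILS
Primal feasibility (all g_i <= 0): OK
Dual feasibility (all lambda_i >= 0): OK
Complementary slackness (lambda_i * g_i(x) = 0 for all i): OK

Verdict: the first failing condition is stationarity -> stat.

stat


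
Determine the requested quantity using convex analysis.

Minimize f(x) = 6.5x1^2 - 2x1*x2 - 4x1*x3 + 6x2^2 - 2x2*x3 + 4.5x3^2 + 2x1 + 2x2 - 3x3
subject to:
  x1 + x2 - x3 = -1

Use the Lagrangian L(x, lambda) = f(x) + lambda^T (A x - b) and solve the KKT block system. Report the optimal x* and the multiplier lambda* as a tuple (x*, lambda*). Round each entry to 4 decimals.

Form the Lagrangian:
  L(x, lambda) = (1/2) x^T Q x + c^T x + lambda^T (A x - b)
Stationarity (grad_x L = 0): Q x + c + A^T lambda = 0.
Primal feasibility: A x = b.

This gives the KKT block system:
  [ Q   A^T ] [ x     ]   [-c ]
  [ A    0  ] [ lambda ] = [ b ]

Solving the linear system:
  x*      = (-0.2616, -0.3376, 0.4008)
  lambda* = (2.3291)
  f(x*)   = -0.0359

x* = (-0.2616, -0.3376, 0.4008), lambda* = (2.3291)


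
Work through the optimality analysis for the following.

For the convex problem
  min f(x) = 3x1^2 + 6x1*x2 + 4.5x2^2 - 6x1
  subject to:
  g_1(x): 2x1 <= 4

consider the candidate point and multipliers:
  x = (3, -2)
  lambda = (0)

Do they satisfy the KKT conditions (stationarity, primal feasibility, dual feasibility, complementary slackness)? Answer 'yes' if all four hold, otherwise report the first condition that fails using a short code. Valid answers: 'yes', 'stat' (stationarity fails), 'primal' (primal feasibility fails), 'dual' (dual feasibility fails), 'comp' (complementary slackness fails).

Gradient of f: grad f(x) = Q x + c = (0, 0)
Constraint values g_i(x) = a_i^T x - b_i:
  g_1((3, -2)) = 2
Stationarity residual: grad f(x) + sum_i lambda_i a_i = (0, 0)
  -> stationarity OK
Primal feasibility (all g_i <= 0): FAILS
Dual feasibility (all lambda_i >= 0): OK
Complementary slackness (lambda_i * g_i(x) = 0 for all i): OK

Verdict: the first failing condition is primal_feasibility -> primal.

primal


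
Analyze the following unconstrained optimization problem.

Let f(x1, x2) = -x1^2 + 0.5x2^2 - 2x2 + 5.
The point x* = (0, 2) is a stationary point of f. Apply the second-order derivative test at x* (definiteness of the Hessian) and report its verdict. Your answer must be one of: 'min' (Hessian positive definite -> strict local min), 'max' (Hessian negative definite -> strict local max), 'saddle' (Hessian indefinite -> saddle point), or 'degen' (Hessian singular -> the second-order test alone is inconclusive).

Compute the Hessian H = grad^2 f:
  H = [[-2, 0], [0, 1]]
Verify stationarity: grad f(x*) = H x* + g = (0, 0).
Eigenvalues of H: -2, 1.
Eigenvalues have mixed signs, so H is indefinite -> x* is a saddle point.

saddle


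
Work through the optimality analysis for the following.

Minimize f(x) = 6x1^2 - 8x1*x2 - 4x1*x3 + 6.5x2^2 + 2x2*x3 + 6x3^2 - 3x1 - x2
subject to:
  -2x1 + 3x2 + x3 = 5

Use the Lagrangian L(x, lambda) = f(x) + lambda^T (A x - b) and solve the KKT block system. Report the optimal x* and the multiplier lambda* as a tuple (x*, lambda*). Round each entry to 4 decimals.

Form the Lagrangian:
  L(x, lambda) = (1/2) x^T Q x + c^T x + lambda^T (A x - b)
Stationarity (grad_x L = 0): Q x + c + A^T lambda = 0.
Primal feasibility: A x = b.

This gives the KKT block system:
  [ Q   A^T ] [ x     ]   [-c ]
  [ A    0  ] [ lambda ] = [ b ]

Solving the linear system:
  x*      = (0.53, 1.88, 0.42)
  lambda* = (-6.68)
  f(x*)   = 14.965

x* = (0.53, 1.88, 0.42), lambda* = (-6.68)


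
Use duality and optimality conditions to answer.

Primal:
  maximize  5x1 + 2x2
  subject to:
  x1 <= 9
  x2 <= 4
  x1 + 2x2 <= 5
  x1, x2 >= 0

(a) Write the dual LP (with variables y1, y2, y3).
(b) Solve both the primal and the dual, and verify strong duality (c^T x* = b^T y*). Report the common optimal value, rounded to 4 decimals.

The standard primal-dual pair for 'max c^T x s.t. A x <= b, x >= 0' is:
  Dual:  min b^T y  s.t.  A^T y >= c,  y >= 0.

So the dual LP is:
  minimize  9y1 + 4y2 + 5y3
  subject to:
    y1 + y3 >= 5
    y2 + 2y3 >= 2
    y1, y2, y3 >= 0

Solving the primal: x* = (5, 0).
  primal value c^T x* = 25.
Solving the dual: y* = (0, 0, 5).
  dual value b^T y* = 25.
Strong duality: c^T x* = b^T y*. Confirmed.

25


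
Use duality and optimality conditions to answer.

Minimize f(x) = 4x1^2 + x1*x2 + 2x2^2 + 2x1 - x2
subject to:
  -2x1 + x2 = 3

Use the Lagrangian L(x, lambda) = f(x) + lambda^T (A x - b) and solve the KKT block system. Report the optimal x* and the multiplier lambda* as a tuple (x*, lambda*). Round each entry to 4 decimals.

Form the Lagrangian:
  L(x, lambda) = (1/2) x^T Q x + c^T x + lambda^T (A x - b)
Stationarity (grad_x L = 0): Q x + c + A^T lambda = 0.
Primal feasibility: A x = b.

This gives the KKT block system:
  [ Q   A^T ] [ x     ]   [-c ]
  [ A    0  ] [ lambda ] = [ b ]

Solving the linear system:
  x*      = (-0.9643, 1.0714)
  lambda* = (-2.3214)
  f(x*)   = 1.9821

x* = (-0.9643, 1.0714), lambda* = (-2.3214)


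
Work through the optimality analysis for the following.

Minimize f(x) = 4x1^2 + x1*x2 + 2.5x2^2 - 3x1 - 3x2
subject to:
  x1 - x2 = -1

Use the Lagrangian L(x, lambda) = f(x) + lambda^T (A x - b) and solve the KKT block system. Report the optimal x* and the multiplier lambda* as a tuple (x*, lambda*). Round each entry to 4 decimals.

Form the Lagrangian:
  L(x, lambda) = (1/2) x^T Q x + c^T x + lambda^T (A x - b)
Stationarity (grad_x L = 0): Q x + c + A^T lambda = 0.
Primal feasibility: A x = b.

This gives the KKT block system:
  [ Q   A^T ] [ x     ]   [-c ]
  [ A    0  ] [ lambda ] = [ b ]

Solving the linear system:
  x*      = (0, 1)
  lambda* = (2)
  f(x*)   = -0.5

x* = (0, 1), lambda* = (2)


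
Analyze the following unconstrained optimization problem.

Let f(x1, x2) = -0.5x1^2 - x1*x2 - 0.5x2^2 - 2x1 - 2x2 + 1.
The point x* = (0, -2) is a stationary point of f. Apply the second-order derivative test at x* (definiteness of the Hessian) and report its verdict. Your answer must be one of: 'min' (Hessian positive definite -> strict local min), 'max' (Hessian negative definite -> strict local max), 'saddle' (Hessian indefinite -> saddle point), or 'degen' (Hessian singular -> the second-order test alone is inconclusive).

Compute the Hessian H = grad^2 f:
  H = [[-1, -1], [-1, -1]]
Verify stationarity: grad f(x*) = H x* + g = (0, 0).
Eigenvalues of H: -2, 0.
H has a zero eigenvalue (singular; negative semidefinite but not definite), so H is neither positive definite, negative definite, nor indefinite. The second-order test alone is inconclusive -> degen.
(Indeed, f is constant along the null direction of H through x*, so x* is not a strict local extremum.)

degen


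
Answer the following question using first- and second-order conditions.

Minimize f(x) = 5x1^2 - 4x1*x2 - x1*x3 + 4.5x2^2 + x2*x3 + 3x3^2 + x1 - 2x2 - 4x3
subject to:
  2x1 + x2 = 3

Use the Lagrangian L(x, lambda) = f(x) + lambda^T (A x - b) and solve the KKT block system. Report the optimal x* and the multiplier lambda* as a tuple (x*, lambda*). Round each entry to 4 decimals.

Form the Lagrangian:
  L(x, lambda) = (1/2) x^T Q x + c^T x + lambda^T (A x - b)
Stationarity (grad_x L = 0): Q x + c + A^T lambda = 0.
Primal feasibility: A x = b.

This gives the KKT block system:
  [ Q   A^T ] [ x     ]   [-c ]
  [ A    0  ] [ lambda ] = [ b ]

Solving the linear system:
  x*      = (1.0165, 0.9669, 0.6749)
  lambda* = (-3.3113)
  f(x*)   = 3.1584

x* = (1.0165, 0.9669, 0.6749), lambda* = (-3.3113)


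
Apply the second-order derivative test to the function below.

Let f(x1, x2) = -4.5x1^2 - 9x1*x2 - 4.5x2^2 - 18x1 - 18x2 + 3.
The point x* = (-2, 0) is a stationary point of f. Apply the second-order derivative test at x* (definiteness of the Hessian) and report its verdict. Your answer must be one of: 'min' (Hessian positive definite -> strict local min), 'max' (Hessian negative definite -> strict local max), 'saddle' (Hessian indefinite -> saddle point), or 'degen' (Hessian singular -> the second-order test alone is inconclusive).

Compute the Hessian H = grad^2 f:
  H = [[-9, -9], [-9, -9]]
Verify stationarity: grad f(x*) = H x* + g = (0, 0).
Eigenvalues of H: -18, 0.
H has a zero eigenvalue (singular; negative semidefinite but not definite), so H is neither positive definite, negative definite, nor indefinite. The second-order test alone is inconclusive -> degen.
(Indeed, f is constant along the null direction of H through x*, so x* is not a strict local extremum.)

degen


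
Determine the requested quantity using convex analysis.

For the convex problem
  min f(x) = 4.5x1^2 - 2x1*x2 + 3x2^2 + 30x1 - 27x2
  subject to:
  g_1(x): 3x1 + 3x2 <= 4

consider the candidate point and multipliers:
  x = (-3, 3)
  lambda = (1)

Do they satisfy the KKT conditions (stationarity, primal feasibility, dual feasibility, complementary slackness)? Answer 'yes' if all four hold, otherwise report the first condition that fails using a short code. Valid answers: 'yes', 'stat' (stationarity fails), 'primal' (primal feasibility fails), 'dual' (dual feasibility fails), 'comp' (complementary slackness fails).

Gradient of f: grad f(x) = Q x + c = (-3, -3)
Constraint values g_i(x) = a_i^T x - b_i:
  g_1((-3, 3)) = -4
Stationarity residual: grad f(x) + sum_i lambda_i a_i = (0, 0)
  -> stationarity OK
Primal feasibility (all g_i <= 0): OK
Dual feasibility (all lambda_i >= 0): OK
Complementary slackness (lambda_i * g_i(x) = 0 for all i): FAILS

Verdict: the first failing condition is complementary_slackness -> comp.

comp


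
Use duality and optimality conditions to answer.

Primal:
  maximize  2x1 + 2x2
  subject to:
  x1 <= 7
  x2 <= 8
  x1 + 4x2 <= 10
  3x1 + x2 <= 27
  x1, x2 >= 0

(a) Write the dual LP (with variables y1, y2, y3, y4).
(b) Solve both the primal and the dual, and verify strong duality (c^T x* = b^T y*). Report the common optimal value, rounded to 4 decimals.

The standard primal-dual pair for 'max c^T x s.t. A x <= b, x >= 0' is:
  Dual:  min b^T y  s.t.  A^T y >= c,  y >= 0.

So the dual LP is:
  minimize  7y1 + 8y2 + 10y3 + 27y4
  subject to:
    y1 + y3 + 3y4 >= 2
    y2 + 4y3 + y4 >= 2
    y1, y2, y3, y4 >= 0

Solving the primal: x* = (7, 0.75).
  primal value c^T x* = 15.5.
Solving the dual: y* = (1.5, 0, 0.5, 0).
  dual value b^T y* = 15.5.
Strong duality: c^T x* = b^T y*. Confirmed.

15.5


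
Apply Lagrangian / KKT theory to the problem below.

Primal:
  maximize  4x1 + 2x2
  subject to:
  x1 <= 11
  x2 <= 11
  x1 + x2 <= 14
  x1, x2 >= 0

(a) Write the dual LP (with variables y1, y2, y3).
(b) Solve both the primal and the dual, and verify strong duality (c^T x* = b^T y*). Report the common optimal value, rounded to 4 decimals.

The standard primal-dual pair for 'max c^T x s.t. A x <= b, x >= 0' is:
  Dual:  min b^T y  s.t.  A^T y >= c,  y >= 0.

So the dual LP is:
  minimize  11y1 + 11y2 + 14y3
  subject to:
    y1 + y3 >= 4
    y2 + y3 >= 2
    y1, y2, y3 >= 0

Solving the primal: x* = (11, 3).
  primal value c^T x* = 50.
Solving the dual: y* = (2, 0, 2).
  dual value b^T y* = 50.
Strong duality: c^T x* = b^T y*. Confirmed.

50


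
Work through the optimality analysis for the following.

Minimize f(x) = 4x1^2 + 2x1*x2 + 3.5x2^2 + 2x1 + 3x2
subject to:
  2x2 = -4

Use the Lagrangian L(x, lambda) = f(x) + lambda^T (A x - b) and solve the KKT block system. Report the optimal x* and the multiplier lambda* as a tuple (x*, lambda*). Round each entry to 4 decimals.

Form the Lagrangian:
  L(x, lambda) = (1/2) x^T Q x + c^T x + lambda^T (A x - b)
Stationarity (grad_x L = 0): Q x + c + A^T lambda = 0.
Primal feasibility: A x = b.

This gives the KKT block system:
  [ Q   A^T ] [ x     ]   [-c ]
  [ A    0  ] [ lambda ] = [ b ]

Solving the linear system:
  x*      = (0.25, -2)
  lambda* = (5.25)
  f(x*)   = 7.75

x* = (0.25, -2), lambda* = (5.25)


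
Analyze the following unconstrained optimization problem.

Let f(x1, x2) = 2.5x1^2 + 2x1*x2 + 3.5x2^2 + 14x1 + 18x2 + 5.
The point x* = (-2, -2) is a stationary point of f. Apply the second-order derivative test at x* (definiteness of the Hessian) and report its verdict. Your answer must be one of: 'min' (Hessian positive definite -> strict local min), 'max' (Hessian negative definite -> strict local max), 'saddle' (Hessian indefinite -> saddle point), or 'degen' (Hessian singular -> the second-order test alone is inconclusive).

Compute the Hessian H = grad^2 f:
  H = [[5, 2], [2, 7]]
Verify stationarity: grad f(x*) = H x* + g = (0, 0).
Eigenvalues of H: 3.7639, 8.2361.
Both eigenvalues > 0, so H is positive definite -> x* is a strict local min.

min


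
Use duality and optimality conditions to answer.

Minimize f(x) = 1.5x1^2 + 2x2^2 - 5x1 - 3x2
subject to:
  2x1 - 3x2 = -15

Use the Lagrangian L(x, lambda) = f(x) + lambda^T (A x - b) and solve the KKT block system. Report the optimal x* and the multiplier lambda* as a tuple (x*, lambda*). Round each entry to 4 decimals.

Form the Lagrangian:
  L(x, lambda) = (1/2) x^T Q x + c^T x + lambda^T (A x - b)
Stationarity (grad_x L = 0): Q x + c + A^T lambda = 0.
Primal feasibility: A x = b.

This gives the KKT block system:
  [ Q   A^T ] [ x     ]   [-c ]
  [ A    0  ] [ lambda ] = [ b ]

Solving the linear system:
  x*      = (-1.3256, 4.1163)
  lambda* = (4.4884)
  f(x*)   = 30.8023

x* = (-1.3256, 4.1163), lambda* = (4.4884)


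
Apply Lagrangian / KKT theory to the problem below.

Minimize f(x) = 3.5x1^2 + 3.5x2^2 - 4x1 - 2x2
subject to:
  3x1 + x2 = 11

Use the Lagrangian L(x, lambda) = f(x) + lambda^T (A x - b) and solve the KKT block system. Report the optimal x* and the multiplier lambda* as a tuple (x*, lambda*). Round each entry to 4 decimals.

Form the Lagrangian:
  L(x, lambda) = (1/2) x^T Q x + c^T x + lambda^T (A x - b)
Stationarity (grad_x L = 0): Q x + c + A^T lambda = 0.
Primal feasibility: A x = b.

This gives the KKT block system:
  [ Q   A^T ] [ x     ]   [-c ]
  [ A    0  ] [ lambda ] = [ b ]

Solving the linear system:
  x*      = (3.2714, 1.1857)
  lambda* = (-6.3)
  f(x*)   = 26.9214

x* = (3.2714, 1.1857), lambda* = (-6.3)


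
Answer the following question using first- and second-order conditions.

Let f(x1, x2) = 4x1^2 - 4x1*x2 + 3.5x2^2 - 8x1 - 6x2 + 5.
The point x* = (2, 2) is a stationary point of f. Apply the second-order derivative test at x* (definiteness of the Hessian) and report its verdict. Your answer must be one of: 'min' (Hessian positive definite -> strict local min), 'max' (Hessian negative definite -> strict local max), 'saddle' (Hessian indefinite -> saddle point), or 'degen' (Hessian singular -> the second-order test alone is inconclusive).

Compute the Hessian H = grad^2 f:
  H = [[8, -4], [-4, 7]]
Verify stationarity: grad f(x*) = H x* + g = (0, 0).
Eigenvalues of H: 3.4689, 11.5311.
Both eigenvalues > 0, so H is positive definite -> x* is a strict local min.

min


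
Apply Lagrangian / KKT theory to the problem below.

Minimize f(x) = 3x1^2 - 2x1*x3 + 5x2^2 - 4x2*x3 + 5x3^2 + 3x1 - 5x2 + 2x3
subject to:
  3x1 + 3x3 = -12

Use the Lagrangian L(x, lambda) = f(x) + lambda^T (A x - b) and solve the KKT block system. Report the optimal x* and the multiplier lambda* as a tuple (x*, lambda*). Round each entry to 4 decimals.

Form the Lagrangian:
  L(x, lambda) = (1/2) x^T Q x + c^T x + lambda^T (A x - b)
Stationarity (grad_x L = 0): Q x + c + A^T lambda = 0.
Primal feasibility: A x = b.

This gives the KKT block system:
  [ Q   A^T ] [ x     ]   [-c ]
  [ A    0  ] [ lambda ] = [ b ]

Solving the linear system:
  x*      = (-2.4239, -0.1304, -1.5761)
  lambda* = (2.7971)
  f(x*)   = 11.8967

x* = (-2.4239, -0.1304, -1.5761), lambda* = (2.7971)


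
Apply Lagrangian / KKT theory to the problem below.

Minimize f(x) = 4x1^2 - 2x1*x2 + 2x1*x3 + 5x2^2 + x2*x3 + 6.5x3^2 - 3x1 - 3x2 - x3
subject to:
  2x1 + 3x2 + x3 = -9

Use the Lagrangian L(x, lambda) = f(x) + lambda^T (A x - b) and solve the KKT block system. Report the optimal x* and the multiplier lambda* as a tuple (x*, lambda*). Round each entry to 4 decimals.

Form the Lagrangian:
  L(x, lambda) = (1/2) x^T Q x + c^T x + lambda^T (A x - b)
Stationarity (grad_x L = 0): Q x + c + A^T lambda = 0.
Primal feasibility: A x = b.

This gives the KKT block system:
  [ Q   A^T ] [ x     ]   [-c ]
  [ A    0  ] [ lambda ] = [ b ]

Solving the linear system:
  x*      = (-1.6541, -1.8969, -0.0012)
  lambda* = (6.2206)
  f(x*)   = 33.3198

x* = (-1.6541, -1.8969, -0.0012), lambda* = (6.2206)


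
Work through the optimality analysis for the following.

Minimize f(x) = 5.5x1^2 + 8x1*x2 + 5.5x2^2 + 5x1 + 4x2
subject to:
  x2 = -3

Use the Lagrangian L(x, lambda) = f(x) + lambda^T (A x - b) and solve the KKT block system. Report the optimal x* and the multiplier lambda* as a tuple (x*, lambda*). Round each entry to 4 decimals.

Form the Lagrangian:
  L(x, lambda) = (1/2) x^T Q x + c^T x + lambda^T (A x - b)
Stationarity (grad_x L = 0): Q x + c + A^T lambda = 0.
Primal feasibility: A x = b.

This gives the KKT block system:
  [ Q   A^T ] [ x     ]   [-c ]
  [ A    0  ] [ lambda ] = [ b ]

Solving the linear system:
  x*      = (1.7273, -3)
  lambda* = (15.1818)
  f(x*)   = 21.0909

x* = (1.7273, -3), lambda* = (15.1818)


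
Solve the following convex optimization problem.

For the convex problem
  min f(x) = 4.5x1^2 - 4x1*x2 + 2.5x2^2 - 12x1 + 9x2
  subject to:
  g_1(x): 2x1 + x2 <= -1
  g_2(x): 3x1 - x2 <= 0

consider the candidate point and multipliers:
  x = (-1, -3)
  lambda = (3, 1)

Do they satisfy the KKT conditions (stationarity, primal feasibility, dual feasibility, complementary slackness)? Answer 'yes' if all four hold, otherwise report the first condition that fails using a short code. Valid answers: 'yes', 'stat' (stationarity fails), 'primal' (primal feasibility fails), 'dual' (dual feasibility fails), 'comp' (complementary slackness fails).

Gradient of f: grad f(x) = Q x + c = (-9, -2)
Constraint values g_i(x) = a_i^T x - b_i:
  g_1((-1, -3)) = -4
  g_2((-1, -3)) = 0
Stationarity residual: grad f(x) + sum_i lambda_i a_i = (0, 0)
  -> stationarity OK
Primal feasibility (all g_i <= 0): OK
Dual feasibility (all lambda_i >= 0): OK
Complementary slackness (lambda_i * g_i(x) = 0 for all i): FAILS

Verdict: the first failing condition is complementary_slackness -> comp.

comp


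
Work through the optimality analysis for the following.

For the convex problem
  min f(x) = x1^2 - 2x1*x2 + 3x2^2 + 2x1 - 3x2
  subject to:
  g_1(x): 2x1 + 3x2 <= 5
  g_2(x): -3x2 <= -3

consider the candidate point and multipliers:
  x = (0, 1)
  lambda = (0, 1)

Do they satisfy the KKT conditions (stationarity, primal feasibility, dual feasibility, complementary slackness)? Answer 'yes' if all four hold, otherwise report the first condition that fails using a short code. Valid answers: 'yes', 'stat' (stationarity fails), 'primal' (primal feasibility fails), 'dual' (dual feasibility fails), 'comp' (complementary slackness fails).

Gradient of f: grad f(x) = Q x + c = (0, 3)
Constraint values g_i(x) = a_i^T x - b_i:
  g_1((0, 1)) = -2
  g_2((0, 1)) = 0
Stationarity residual: grad f(x) + sum_i lambda_i a_i = (0, 0)
  -> stationarity OK
Primal feasibility (all g_i <= 0): OK
Dual feasibility (all lambda_i >= 0): OK
Complementary slackness (lambda_i * g_i(x) = 0 for all i): OK

Verdict: yes, KKT holds.

yes


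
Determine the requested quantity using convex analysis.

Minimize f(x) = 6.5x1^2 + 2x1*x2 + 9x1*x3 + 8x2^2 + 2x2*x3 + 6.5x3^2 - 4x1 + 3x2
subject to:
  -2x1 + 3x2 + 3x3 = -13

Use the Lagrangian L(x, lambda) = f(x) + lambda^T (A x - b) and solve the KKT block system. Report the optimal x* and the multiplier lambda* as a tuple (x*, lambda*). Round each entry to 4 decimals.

Form the Lagrangian:
  L(x, lambda) = (1/2) x^T Q x + c^T x + lambda^T (A x - b)
Stationarity (grad_x L = 0): Q x + c + A^T lambda = 0.
Primal feasibility: A x = b.

This gives the KKT block system:
  [ Q   A^T ] [ x     ]   [-c ]
  [ A    0  ] [ lambda ] = [ b ]

Solving the linear system:
  x*      = (2.2831, -0.7177, -2.0936)
  lambda* = (2.7013)
  f(x*)   = 11.916

x* = (2.2831, -0.7177, -2.0936), lambda* = (2.7013)


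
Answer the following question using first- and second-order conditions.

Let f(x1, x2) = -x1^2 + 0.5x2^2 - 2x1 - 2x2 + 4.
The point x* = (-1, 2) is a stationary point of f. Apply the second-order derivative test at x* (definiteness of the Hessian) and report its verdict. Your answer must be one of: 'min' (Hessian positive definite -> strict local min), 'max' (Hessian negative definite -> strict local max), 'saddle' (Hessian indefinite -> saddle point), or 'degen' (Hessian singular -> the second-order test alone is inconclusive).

Compute the Hessian H = grad^2 f:
  H = [[-2, 0], [0, 1]]
Verify stationarity: grad f(x*) = H x* + g = (0, 0).
Eigenvalues of H: -2, 1.
Eigenvalues have mixed signs, so H is indefinite -> x* is a saddle point.

saddle
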